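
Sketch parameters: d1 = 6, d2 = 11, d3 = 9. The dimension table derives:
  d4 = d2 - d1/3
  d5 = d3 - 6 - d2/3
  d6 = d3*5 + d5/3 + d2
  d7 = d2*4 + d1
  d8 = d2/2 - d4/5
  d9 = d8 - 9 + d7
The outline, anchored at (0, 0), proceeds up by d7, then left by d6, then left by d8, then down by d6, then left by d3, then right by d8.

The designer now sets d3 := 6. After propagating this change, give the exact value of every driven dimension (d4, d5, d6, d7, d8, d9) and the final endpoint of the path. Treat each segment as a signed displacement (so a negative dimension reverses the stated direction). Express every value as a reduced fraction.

Apply edit: d3 := 6
  d4 = d2 - d1/3 = 9
  d5 = d3 - 6 - d2/3 = -11/3
  d6 = d3*5 + d5/3 + d2 = 358/9
  d7 = d2*4 + d1 = 50
  d8 = d2/2 - d4/5 = 37/10
  d9 = d8 - 9 + d7 = 447/10
Walk from origin (0, 0):
  seg 1: up by d7 = 50 → (0, 50)
  seg 2: left by d6 = 358/9 → (-358/9, 50)
  seg 3: left by d8 = 37/10 → (-3913/90, 50)
  seg 4: down by d6 = 358/9 → (-3913/90, 92/9)
  seg 5: left by d3 = 6 → (-4453/90, 92/9)
  seg 6: right by d8 = 37/10 → (-412/9, 92/9)

d4 = 9
d5 = -11/3
d6 = 358/9
d7 = 50
d8 = 37/10
d9 = 447/10
endpoint = (-412/9, 92/9)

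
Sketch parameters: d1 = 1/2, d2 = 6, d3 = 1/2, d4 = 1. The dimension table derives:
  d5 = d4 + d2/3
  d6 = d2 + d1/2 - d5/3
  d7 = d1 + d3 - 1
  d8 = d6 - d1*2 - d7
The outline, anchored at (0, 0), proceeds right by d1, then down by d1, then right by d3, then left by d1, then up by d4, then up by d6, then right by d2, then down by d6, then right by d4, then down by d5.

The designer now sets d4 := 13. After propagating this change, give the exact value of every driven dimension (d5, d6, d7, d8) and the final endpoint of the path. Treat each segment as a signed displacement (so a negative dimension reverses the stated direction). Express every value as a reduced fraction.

Apply edit: d4 := 13
  d5 = d4 + d2/3 = 15
  d6 = d2 + d1/2 - d5/3 = 5/4
  d7 = d1 + d3 - 1 = 0
  d8 = d6 - d1*2 - d7 = 1/4
Walk from origin (0, 0):
  seg 1: right by d1 = 1/2 → (1/2, 0)
  seg 2: down by d1 = 1/2 → (1/2, -1/2)
  seg 3: right by d3 = 1/2 → (1, -1/2)
  seg 4: left by d1 = 1/2 → (1/2, -1/2)
  seg 5: up by d4 = 13 → (1/2, 25/2)
  seg 6: up by d6 = 5/4 → (1/2, 55/4)
  seg 7: right by d2 = 6 → (13/2, 55/4)
  seg 8: down by d6 = 5/4 → (13/2, 25/2)
  seg 9: right by d4 = 13 → (39/2, 25/2)
  seg 10: down by d5 = 15 → (39/2, -5/2)

d5 = 15
d6 = 5/4
d7 = 0
d8 = 1/4
endpoint = (39/2, -5/2)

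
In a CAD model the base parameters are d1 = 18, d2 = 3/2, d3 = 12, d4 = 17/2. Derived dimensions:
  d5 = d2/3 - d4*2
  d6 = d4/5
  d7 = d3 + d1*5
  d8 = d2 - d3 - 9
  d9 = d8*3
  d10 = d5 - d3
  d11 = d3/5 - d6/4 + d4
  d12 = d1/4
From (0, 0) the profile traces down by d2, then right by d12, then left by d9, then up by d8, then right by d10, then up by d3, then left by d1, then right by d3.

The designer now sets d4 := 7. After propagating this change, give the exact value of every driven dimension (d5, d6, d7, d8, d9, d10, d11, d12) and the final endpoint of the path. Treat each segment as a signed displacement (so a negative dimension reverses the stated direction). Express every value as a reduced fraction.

d5 = -27/2
d6 = 7/5
d7 = 102
d8 = -39/2
d9 = -117/2
d10 = -51/2
d11 = 181/20
d12 = 9/2
endpoint = (63/2, -9)

Apply edit: d4 := 7
  d5 = d2/3 - d4*2 = -27/2
  d6 = d4/5 = 7/5
  d7 = d3 + d1*5 = 102
  d8 = d2 - d3 - 9 = -39/2
  d9 = d8*3 = -117/2
  d10 = d5 - d3 = -51/2
  d11 = d3/5 - d6/4 + d4 = 181/20
  d12 = d1/4 = 9/2
Walk from origin (0, 0):
  seg 1: down by d2 = 3/2 → (0, -3/2)
  seg 2: right by d12 = 9/2 → (9/2, -3/2)
  seg 3: left by d9 = -117/2 → (63, -3/2)
  seg 4: up by d8 = -39/2 → (63, -21)
  seg 5: right by d10 = -51/2 → (75/2, -21)
  seg 6: up by d3 = 12 → (75/2, -9)
  seg 7: left by d1 = 18 → (39/2, -9)
  seg 8: right by d3 = 12 → (63/2, -9)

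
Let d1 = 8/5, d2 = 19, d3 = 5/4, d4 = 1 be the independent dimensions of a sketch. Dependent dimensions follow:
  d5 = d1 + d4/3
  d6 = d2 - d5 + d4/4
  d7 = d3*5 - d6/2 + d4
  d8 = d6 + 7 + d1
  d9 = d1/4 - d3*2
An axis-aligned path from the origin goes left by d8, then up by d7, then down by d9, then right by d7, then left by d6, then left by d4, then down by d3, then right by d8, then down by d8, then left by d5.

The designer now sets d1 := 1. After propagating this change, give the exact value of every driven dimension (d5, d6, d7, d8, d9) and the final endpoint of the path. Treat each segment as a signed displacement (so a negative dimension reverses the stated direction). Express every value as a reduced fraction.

d5 = 4/3
d6 = 215/12
d7 = -41/24
d8 = 311/12
d9 = -9/4
endpoint = (-527/24, -213/8)

Apply edit: d1 := 1
  d5 = d1 + d4/3 = 4/3
  d6 = d2 - d5 + d4/4 = 215/12
  d7 = d3*5 - d6/2 + d4 = -41/24
  d8 = d6 + 7 + d1 = 311/12
  d9 = d1/4 - d3*2 = -9/4
Walk from origin (0, 0):
  seg 1: left by d8 = 311/12 → (-311/12, 0)
  seg 2: up by d7 = -41/24 → (-311/12, -41/24)
  seg 3: down by d9 = -9/4 → (-311/12, 13/24)
  seg 4: right by d7 = -41/24 → (-221/8, 13/24)
  seg 5: left by d6 = 215/12 → (-1093/24, 13/24)
  seg 6: left by d4 = 1 → (-1117/24, 13/24)
  seg 7: down by d3 = 5/4 → (-1117/24, -17/24)
  seg 8: right by d8 = 311/12 → (-165/8, -17/24)
  seg 9: down by d8 = 311/12 → (-165/8, -213/8)
  seg 10: left by d5 = 4/3 → (-527/24, -213/8)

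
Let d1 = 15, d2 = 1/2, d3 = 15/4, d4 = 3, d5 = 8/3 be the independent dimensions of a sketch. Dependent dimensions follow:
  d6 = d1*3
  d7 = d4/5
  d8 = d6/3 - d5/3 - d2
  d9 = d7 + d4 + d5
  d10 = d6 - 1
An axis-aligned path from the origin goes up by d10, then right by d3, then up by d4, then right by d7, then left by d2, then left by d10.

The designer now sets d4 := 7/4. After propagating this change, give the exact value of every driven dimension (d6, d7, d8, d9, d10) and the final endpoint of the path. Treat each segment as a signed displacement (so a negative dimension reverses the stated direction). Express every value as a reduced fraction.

d6 = 45
d7 = 7/20
d8 = 245/18
d9 = 143/30
d10 = 44
endpoint = (-202/5, 183/4)

Apply edit: d4 := 7/4
  d6 = d1*3 = 45
  d7 = d4/5 = 7/20
  d8 = d6/3 - d5/3 - d2 = 245/18
  d9 = d7 + d4 + d5 = 143/30
  d10 = d6 - 1 = 44
Walk from origin (0, 0):
  seg 1: up by d10 = 44 → (0, 44)
  seg 2: right by d3 = 15/4 → (15/4, 44)
  seg 3: up by d4 = 7/4 → (15/4, 183/4)
  seg 4: right by d7 = 7/20 → (41/10, 183/4)
  seg 5: left by d2 = 1/2 → (18/5, 183/4)
  seg 6: left by d10 = 44 → (-202/5, 183/4)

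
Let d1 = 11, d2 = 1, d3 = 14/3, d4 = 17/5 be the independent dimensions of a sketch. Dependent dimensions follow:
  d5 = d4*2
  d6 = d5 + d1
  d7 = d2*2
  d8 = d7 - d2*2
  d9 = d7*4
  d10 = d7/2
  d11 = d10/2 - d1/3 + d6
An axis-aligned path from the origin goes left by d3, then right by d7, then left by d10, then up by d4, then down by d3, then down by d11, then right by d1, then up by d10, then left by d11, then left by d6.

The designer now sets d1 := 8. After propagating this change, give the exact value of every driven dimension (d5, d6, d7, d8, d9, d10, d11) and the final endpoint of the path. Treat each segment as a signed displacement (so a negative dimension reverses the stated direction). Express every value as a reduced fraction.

Apply edit: d1 := 8
  d5 = d4*2 = 34/5
  d6 = d5 + d1 = 74/5
  d7 = d2*2 = 2
  d8 = d7 - d2*2 = 0
  d9 = d7*4 = 8
  d10 = d7/2 = 1
  d11 = d10/2 - d1/3 + d6 = 379/30
Walk from origin (0, 0):
  seg 1: left by d3 = 14/3 → (-14/3, 0)
  seg 2: right by d7 = 2 → (-8/3, 0)
  seg 3: left by d10 = 1 → (-11/3, 0)
  seg 4: up by d4 = 17/5 → (-11/3, 17/5)
  seg 5: down by d3 = 14/3 → (-11/3, -19/15)
  seg 6: down by d11 = 379/30 → (-11/3, -139/10)
  seg 7: right by d1 = 8 → (13/3, -139/10)
  seg 8: up by d10 = 1 → (13/3, -129/10)
  seg 9: left by d11 = 379/30 → (-83/10, -129/10)
  seg 10: left by d6 = 74/5 → (-231/10, -129/10)

d5 = 34/5
d6 = 74/5
d7 = 2
d8 = 0
d9 = 8
d10 = 1
d11 = 379/30
endpoint = (-231/10, -129/10)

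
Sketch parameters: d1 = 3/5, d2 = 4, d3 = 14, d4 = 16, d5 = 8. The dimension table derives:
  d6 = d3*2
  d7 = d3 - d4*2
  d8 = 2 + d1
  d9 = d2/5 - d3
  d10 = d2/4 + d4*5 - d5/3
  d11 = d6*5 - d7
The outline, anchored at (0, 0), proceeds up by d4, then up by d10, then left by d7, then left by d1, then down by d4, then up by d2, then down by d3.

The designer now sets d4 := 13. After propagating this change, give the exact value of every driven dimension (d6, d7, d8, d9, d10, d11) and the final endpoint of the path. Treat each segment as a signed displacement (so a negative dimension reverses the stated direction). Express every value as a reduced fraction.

Apply edit: d4 := 13
  d6 = d3*2 = 28
  d7 = d3 - d4*2 = -12
  d8 = 2 + d1 = 13/5
  d9 = d2/5 - d3 = -66/5
  d10 = d2/4 + d4*5 - d5/3 = 190/3
  d11 = d6*5 - d7 = 152
Walk from origin (0, 0):
  seg 1: up by d4 = 13 → (0, 13)
  seg 2: up by d10 = 190/3 → (0, 229/3)
  seg 3: left by d7 = -12 → (12, 229/3)
  seg 4: left by d1 = 3/5 → (57/5, 229/3)
  seg 5: down by d4 = 13 → (57/5, 190/3)
  seg 6: up by d2 = 4 → (57/5, 202/3)
  seg 7: down by d3 = 14 → (57/5, 160/3)

d6 = 28
d7 = -12
d8 = 13/5
d9 = -66/5
d10 = 190/3
d11 = 152
endpoint = (57/5, 160/3)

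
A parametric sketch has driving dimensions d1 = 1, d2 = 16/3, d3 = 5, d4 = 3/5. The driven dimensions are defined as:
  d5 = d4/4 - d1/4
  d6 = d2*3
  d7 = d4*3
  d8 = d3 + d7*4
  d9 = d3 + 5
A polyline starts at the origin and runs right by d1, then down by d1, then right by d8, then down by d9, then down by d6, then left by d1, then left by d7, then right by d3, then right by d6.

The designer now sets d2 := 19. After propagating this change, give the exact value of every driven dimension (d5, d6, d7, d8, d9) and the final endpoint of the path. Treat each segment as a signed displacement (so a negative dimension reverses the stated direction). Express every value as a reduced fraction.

d5 = -1/10
d6 = 57
d7 = 9/5
d8 = 61/5
d9 = 10
endpoint = (362/5, -68)

Apply edit: d2 := 19
  d5 = d4/4 - d1/4 = -1/10
  d6 = d2*3 = 57
  d7 = d4*3 = 9/5
  d8 = d3 + d7*4 = 61/5
  d9 = d3 + 5 = 10
Walk from origin (0, 0):
  seg 1: right by d1 = 1 → (1, 0)
  seg 2: down by d1 = 1 → (1, -1)
  seg 3: right by d8 = 61/5 → (66/5, -1)
  seg 4: down by d9 = 10 → (66/5, -11)
  seg 5: down by d6 = 57 → (66/5, -68)
  seg 6: left by d1 = 1 → (61/5, -68)
  seg 7: left by d7 = 9/5 → (52/5, -68)
  seg 8: right by d3 = 5 → (77/5, -68)
  seg 9: right by d6 = 57 → (362/5, -68)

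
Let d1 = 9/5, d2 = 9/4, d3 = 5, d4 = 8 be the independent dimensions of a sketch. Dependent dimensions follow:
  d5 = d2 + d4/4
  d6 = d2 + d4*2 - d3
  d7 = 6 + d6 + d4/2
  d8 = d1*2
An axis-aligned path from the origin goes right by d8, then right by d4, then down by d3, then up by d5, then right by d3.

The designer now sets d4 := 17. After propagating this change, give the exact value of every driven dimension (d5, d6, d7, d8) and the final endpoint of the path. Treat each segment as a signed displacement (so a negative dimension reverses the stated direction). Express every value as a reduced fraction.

d5 = 13/2
d6 = 125/4
d7 = 183/4
d8 = 18/5
endpoint = (128/5, 3/2)

Apply edit: d4 := 17
  d5 = d2 + d4/4 = 13/2
  d6 = d2 + d4*2 - d3 = 125/4
  d7 = 6 + d6 + d4/2 = 183/4
  d8 = d1*2 = 18/5
Walk from origin (0, 0):
  seg 1: right by d8 = 18/5 → (18/5, 0)
  seg 2: right by d4 = 17 → (103/5, 0)
  seg 3: down by d3 = 5 → (103/5, -5)
  seg 4: up by d5 = 13/2 → (103/5, 3/2)
  seg 5: right by d3 = 5 → (128/5, 3/2)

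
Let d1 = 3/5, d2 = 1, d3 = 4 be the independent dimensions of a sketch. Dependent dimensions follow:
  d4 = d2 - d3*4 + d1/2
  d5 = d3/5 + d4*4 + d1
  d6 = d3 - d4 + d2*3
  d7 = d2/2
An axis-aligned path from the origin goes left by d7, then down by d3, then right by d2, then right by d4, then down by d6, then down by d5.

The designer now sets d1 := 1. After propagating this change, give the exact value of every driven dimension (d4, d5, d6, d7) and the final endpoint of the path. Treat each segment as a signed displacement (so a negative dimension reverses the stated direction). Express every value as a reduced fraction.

d4 = -29/2
d5 = -281/5
d6 = 43/2
d7 = 1/2
endpoint = (-14, 307/10)

Apply edit: d1 := 1
  d4 = d2 - d3*4 + d1/2 = -29/2
  d5 = d3/5 + d4*4 + d1 = -281/5
  d6 = d3 - d4 + d2*3 = 43/2
  d7 = d2/2 = 1/2
Walk from origin (0, 0):
  seg 1: left by d7 = 1/2 → (-1/2, 0)
  seg 2: down by d3 = 4 → (-1/2, -4)
  seg 3: right by d2 = 1 → (1/2, -4)
  seg 4: right by d4 = -29/2 → (-14, -4)
  seg 5: down by d6 = 43/2 → (-14, -51/2)
  seg 6: down by d5 = -281/5 → (-14, 307/10)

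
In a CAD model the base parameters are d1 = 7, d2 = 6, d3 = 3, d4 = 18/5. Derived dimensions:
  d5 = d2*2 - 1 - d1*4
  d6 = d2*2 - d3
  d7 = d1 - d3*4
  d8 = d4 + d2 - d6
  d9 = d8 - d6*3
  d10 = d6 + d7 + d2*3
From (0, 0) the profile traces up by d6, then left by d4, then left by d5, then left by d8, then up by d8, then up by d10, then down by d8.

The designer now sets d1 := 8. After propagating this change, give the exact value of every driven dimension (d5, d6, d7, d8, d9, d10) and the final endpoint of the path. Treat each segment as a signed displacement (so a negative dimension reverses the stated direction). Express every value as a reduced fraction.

d5 = -21
d6 = 9
d7 = -4
d8 = 3/5
d9 = -132/5
d10 = 23
endpoint = (84/5, 32)

Apply edit: d1 := 8
  d5 = d2*2 - 1 - d1*4 = -21
  d6 = d2*2 - d3 = 9
  d7 = d1 - d3*4 = -4
  d8 = d4 + d2 - d6 = 3/5
  d9 = d8 - d6*3 = -132/5
  d10 = d6 + d7 + d2*3 = 23
Walk from origin (0, 0):
  seg 1: up by d6 = 9 → (0, 9)
  seg 2: left by d4 = 18/5 → (-18/5, 9)
  seg 3: left by d5 = -21 → (87/5, 9)
  seg 4: left by d8 = 3/5 → (84/5, 9)
  seg 5: up by d8 = 3/5 → (84/5, 48/5)
  seg 6: up by d10 = 23 → (84/5, 163/5)
  seg 7: down by d8 = 3/5 → (84/5, 32)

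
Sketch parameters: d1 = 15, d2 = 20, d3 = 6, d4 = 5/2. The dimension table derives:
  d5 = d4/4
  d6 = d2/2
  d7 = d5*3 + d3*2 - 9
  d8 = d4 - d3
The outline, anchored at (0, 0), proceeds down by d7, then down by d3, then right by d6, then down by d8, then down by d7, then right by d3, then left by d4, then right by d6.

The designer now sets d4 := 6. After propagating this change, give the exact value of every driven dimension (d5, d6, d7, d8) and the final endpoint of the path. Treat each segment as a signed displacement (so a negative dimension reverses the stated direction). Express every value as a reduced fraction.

d5 = 3/2
d6 = 10
d7 = 15/2
d8 = 0
endpoint = (20, -21)

Apply edit: d4 := 6
  d5 = d4/4 = 3/2
  d6 = d2/2 = 10
  d7 = d5*3 + d3*2 - 9 = 15/2
  d8 = d4 - d3 = 0
Walk from origin (0, 0):
  seg 1: down by d7 = 15/2 → (0, -15/2)
  seg 2: down by d3 = 6 → (0, -27/2)
  seg 3: right by d6 = 10 → (10, -27/2)
  seg 4: down by d8 = 0 → (10, -27/2)
  seg 5: down by d7 = 15/2 → (10, -21)
  seg 6: right by d3 = 6 → (16, -21)
  seg 7: left by d4 = 6 → (10, -21)
  seg 8: right by d6 = 10 → (20, -21)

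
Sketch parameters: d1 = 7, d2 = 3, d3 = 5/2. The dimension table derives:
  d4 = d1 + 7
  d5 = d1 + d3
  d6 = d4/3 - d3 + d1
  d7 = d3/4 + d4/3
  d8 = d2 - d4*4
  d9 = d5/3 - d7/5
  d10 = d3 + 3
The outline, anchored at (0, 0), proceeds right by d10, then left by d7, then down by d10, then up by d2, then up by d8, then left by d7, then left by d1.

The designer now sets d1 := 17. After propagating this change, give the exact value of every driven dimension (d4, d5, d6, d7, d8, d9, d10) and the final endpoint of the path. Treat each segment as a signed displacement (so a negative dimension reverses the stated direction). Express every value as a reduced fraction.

Apply edit: d1 := 17
  d4 = d1 + 7 = 24
  d5 = d1 + d3 = 39/2
  d6 = d4/3 - d3 + d1 = 45/2
  d7 = d3/4 + d4/3 = 69/8
  d8 = d2 - d4*4 = -93
  d9 = d5/3 - d7/5 = 191/40
  d10 = d3 + 3 = 11/2
Walk from origin (0, 0):
  seg 1: right by d10 = 11/2 → (11/2, 0)
  seg 2: left by d7 = 69/8 → (-25/8, 0)
  seg 3: down by d10 = 11/2 → (-25/8, -11/2)
  seg 4: up by d2 = 3 → (-25/8, -5/2)
  seg 5: up by d8 = -93 → (-25/8, -191/2)
  seg 6: left by d7 = 69/8 → (-47/4, -191/2)
  seg 7: left by d1 = 17 → (-115/4, -191/2)

d4 = 24
d5 = 39/2
d6 = 45/2
d7 = 69/8
d8 = -93
d9 = 191/40
d10 = 11/2
endpoint = (-115/4, -191/2)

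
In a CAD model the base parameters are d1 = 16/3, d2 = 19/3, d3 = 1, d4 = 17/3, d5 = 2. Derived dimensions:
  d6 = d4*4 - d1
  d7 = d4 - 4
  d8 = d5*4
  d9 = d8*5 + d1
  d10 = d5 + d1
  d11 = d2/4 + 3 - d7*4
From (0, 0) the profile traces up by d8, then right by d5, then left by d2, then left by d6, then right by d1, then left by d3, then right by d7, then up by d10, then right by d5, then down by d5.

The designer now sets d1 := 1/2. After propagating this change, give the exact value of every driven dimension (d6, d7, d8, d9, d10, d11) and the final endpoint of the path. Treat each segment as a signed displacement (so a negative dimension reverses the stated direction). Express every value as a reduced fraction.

Apply edit: d1 := 1/2
  d6 = d4*4 - d1 = 133/6
  d7 = d4 - 4 = 5/3
  d8 = d5*4 = 8
  d9 = d8*5 + d1 = 81/2
  d10 = d5 + d1 = 5/2
  d11 = d2/4 + 3 - d7*4 = -25/12
Walk from origin (0, 0):
  seg 1: up by d8 = 8 → (0, 8)
  seg 2: right by d5 = 2 → (2, 8)
  seg 3: left by d2 = 19/3 → (-13/3, 8)
  seg 4: left by d6 = 133/6 → (-53/2, 8)
  seg 5: right by d1 = 1/2 → (-26, 8)
  seg 6: left by d3 = 1 → (-27, 8)
  seg 7: right by d7 = 5/3 → (-76/3, 8)
  seg 8: up by d10 = 5/2 → (-76/3, 21/2)
  seg 9: right by d5 = 2 → (-70/3, 21/2)
  seg 10: down by d5 = 2 → (-70/3, 17/2)

d6 = 133/6
d7 = 5/3
d8 = 8
d9 = 81/2
d10 = 5/2
d11 = -25/12
endpoint = (-70/3, 17/2)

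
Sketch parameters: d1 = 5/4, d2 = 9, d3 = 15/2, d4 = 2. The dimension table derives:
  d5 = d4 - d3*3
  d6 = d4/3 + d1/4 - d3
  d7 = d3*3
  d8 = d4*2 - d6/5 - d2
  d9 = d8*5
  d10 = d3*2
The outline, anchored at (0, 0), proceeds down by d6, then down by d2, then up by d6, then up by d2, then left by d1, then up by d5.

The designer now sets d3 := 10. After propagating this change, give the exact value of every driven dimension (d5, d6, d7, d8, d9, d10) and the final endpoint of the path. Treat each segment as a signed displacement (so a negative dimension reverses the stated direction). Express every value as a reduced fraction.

d5 = -28
d6 = -433/48
d7 = 30
d8 = -767/240
d9 = -767/48
d10 = 20
endpoint = (-5/4, -28)

Apply edit: d3 := 10
  d5 = d4 - d3*3 = -28
  d6 = d4/3 + d1/4 - d3 = -433/48
  d7 = d3*3 = 30
  d8 = d4*2 - d6/5 - d2 = -767/240
  d9 = d8*5 = -767/48
  d10 = d3*2 = 20
Walk from origin (0, 0):
  seg 1: down by d6 = -433/48 → (0, 433/48)
  seg 2: down by d2 = 9 → (0, 1/48)
  seg 3: up by d6 = -433/48 → (0, -9)
  seg 4: up by d2 = 9 → (0, 0)
  seg 5: left by d1 = 5/4 → (-5/4, 0)
  seg 6: up by d5 = -28 → (-5/4, -28)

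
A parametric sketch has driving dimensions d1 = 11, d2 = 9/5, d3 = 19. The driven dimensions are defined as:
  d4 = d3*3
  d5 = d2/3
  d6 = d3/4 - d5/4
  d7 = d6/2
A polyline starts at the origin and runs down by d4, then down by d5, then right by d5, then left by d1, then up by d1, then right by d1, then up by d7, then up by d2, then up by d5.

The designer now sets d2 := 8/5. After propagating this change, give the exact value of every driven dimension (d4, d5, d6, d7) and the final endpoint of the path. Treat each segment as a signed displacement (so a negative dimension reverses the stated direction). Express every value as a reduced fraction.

d4 = 57
d5 = 8/15
d6 = 277/60
d7 = 277/120
endpoint = (8/15, -5051/120)

Apply edit: d2 := 8/5
  d4 = d3*3 = 57
  d5 = d2/3 = 8/15
  d6 = d3/4 - d5/4 = 277/60
  d7 = d6/2 = 277/120
Walk from origin (0, 0):
  seg 1: down by d4 = 57 → (0, -57)
  seg 2: down by d5 = 8/15 → (0, -863/15)
  seg 3: right by d5 = 8/15 → (8/15, -863/15)
  seg 4: left by d1 = 11 → (-157/15, -863/15)
  seg 5: up by d1 = 11 → (-157/15, -698/15)
  seg 6: right by d1 = 11 → (8/15, -698/15)
  seg 7: up by d7 = 277/120 → (8/15, -1769/40)
  seg 8: up by d2 = 8/5 → (8/15, -341/8)
  seg 9: up by d5 = 8/15 → (8/15, -5051/120)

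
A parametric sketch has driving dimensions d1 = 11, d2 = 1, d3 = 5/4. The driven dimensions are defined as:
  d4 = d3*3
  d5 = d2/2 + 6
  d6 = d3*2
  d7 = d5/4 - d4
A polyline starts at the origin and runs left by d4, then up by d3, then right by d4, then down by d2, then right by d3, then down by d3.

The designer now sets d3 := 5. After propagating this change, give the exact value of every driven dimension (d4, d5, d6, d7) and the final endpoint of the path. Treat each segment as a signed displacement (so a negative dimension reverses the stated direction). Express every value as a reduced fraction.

d4 = 15
d5 = 13/2
d6 = 10
d7 = -107/8
endpoint = (5, -1)

Apply edit: d3 := 5
  d4 = d3*3 = 15
  d5 = d2/2 + 6 = 13/2
  d6 = d3*2 = 10
  d7 = d5/4 - d4 = -107/8
Walk from origin (0, 0):
  seg 1: left by d4 = 15 → (-15, 0)
  seg 2: up by d3 = 5 → (-15, 5)
  seg 3: right by d4 = 15 → (0, 5)
  seg 4: down by d2 = 1 → (0, 4)
  seg 5: right by d3 = 5 → (5, 4)
  seg 6: down by d3 = 5 → (5, -1)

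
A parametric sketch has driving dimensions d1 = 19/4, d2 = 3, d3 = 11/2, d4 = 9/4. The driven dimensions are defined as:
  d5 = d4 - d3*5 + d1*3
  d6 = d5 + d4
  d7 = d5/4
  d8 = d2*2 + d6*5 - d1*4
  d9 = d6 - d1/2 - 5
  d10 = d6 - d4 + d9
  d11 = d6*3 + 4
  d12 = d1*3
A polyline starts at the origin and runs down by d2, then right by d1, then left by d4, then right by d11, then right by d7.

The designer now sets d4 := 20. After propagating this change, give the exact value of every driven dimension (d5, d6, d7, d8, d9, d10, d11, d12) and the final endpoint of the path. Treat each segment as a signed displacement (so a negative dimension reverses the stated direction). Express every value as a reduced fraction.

Apply edit: d4 := 20
  d5 = d4 - d3*5 + d1*3 = 27/4
  d6 = d5 + d4 = 107/4
  d7 = d5/4 = 27/16
  d8 = d2*2 + d6*5 - d1*4 = 483/4
  d9 = d6 - d1/2 - 5 = 155/8
  d10 = d6 - d4 + d9 = 209/8
  d11 = d6*3 + 4 = 337/4
  d12 = d1*3 = 57/4
Walk from origin (0, 0):
  seg 1: down by d2 = 3 → (0, -3)
  seg 2: right by d1 = 19/4 → (19/4, -3)
  seg 3: left by d4 = 20 → (-61/4, -3)
  seg 4: right by d11 = 337/4 → (69, -3)
  seg 5: right by d7 = 27/16 → (1131/16, -3)

d5 = 27/4
d6 = 107/4
d7 = 27/16
d8 = 483/4
d9 = 155/8
d10 = 209/8
d11 = 337/4
d12 = 57/4
endpoint = (1131/16, -3)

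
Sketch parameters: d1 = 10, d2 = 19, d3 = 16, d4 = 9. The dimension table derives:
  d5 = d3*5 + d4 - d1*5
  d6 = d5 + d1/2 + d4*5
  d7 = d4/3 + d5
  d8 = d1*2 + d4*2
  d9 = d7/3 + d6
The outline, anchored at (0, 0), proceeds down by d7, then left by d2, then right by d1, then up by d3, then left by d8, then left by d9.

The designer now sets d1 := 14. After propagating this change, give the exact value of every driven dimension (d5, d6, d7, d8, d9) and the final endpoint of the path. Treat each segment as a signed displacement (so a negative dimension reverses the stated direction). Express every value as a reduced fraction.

d5 = 19
d6 = 71
d7 = 22
d8 = 46
d9 = 235/3
endpoint = (-388/3, -6)

Apply edit: d1 := 14
  d5 = d3*5 + d4 - d1*5 = 19
  d6 = d5 + d1/2 + d4*5 = 71
  d7 = d4/3 + d5 = 22
  d8 = d1*2 + d4*2 = 46
  d9 = d7/3 + d6 = 235/3
Walk from origin (0, 0):
  seg 1: down by d7 = 22 → (0, -22)
  seg 2: left by d2 = 19 → (-19, -22)
  seg 3: right by d1 = 14 → (-5, -22)
  seg 4: up by d3 = 16 → (-5, -6)
  seg 5: left by d8 = 46 → (-51, -6)
  seg 6: left by d9 = 235/3 → (-388/3, -6)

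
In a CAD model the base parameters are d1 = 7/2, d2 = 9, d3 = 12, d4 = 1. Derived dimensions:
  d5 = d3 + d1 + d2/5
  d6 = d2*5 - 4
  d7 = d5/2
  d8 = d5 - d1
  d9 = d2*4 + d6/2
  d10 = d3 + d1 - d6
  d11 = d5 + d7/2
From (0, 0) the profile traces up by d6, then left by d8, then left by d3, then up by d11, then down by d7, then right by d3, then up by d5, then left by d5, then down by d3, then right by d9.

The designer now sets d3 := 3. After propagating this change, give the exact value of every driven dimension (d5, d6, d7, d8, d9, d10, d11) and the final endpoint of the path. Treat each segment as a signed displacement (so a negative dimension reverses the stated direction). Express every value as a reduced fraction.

d5 = 83/10
d6 = 41
d7 = 83/20
d8 = 24/5
d9 = 113/2
d10 = -69/2
d11 = 83/8
endpoint = (217/5, 2101/40)

Apply edit: d3 := 3
  d5 = d3 + d1 + d2/5 = 83/10
  d6 = d2*5 - 4 = 41
  d7 = d5/2 = 83/20
  d8 = d5 - d1 = 24/5
  d9 = d2*4 + d6/2 = 113/2
  d10 = d3 + d1 - d6 = -69/2
  d11 = d5 + d7/2 = 83/8
Walk from origin (0, 0):
  seg 1: up by d6 = 41 → (0, 41)
  seg 2: left by d8 = 24/5 → (-24/5, 41)
  seg 3: left by d3 = 3 → (-39/5, 41)
  seg 4: up by d11 = 83/8 → (-39/5, 411/8)
  seg 5: down by d7 = 83/20 → (-39/5, 1889/40)
  seg 6: right by d3 = 3 → (-24/5, 1889/40)
  seg 7: up by d5 = 83/10 → (-24/5, 2221/40)
  seg 8: left by d5 = 83/10 → (-131/10, 2221/40)
  seg 9: down by d3 = 3 → (-131/10, 2101/40)
  seg 10: right by d9 = 113/2 → (217/5, 2101/40)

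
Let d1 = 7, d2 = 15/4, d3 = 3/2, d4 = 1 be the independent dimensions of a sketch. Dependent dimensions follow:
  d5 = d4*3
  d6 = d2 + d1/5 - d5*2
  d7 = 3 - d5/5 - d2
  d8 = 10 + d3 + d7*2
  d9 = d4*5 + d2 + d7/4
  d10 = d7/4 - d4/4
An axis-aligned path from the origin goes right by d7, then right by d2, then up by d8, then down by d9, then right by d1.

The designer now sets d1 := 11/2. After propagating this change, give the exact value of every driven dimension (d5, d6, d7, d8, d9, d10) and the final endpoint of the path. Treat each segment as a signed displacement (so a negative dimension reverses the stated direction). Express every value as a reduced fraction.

d5 = 3
d6 = -23/20
d7 = -27/20
d8 = 44/5
d9 = 673/80
d10 = -47/80
endpoint = (79/10, 31/80)

Apply edit: d1 := 11/2
  d5 = d4*3 = 3
  d6 = d2 + d1/5 - d5*2 = -23/20
  d7 = 3 - d5/5 - d2 = -27/20
  d8 = 10 + d3 + d7*2 = 44/5
  d9 = d4*5 + d2 + d7/4 = 673/80
  d10 = d7/4 - d4/4 = -47/80
Walk from origin (0, 0):
  seg 1: right by d7 = -27/20 → (-27/20, 0)
  seg 2: right by d2 = 15/4 → (12/5, 0)
  seg 3: up by d8 = 44/5 → (12/5, 44/5)
  seg 4: down by d9 = 673/80 → (12/5, 31/80)
  seg 5: right by d1 = 11/2 → (79/10, 31/80)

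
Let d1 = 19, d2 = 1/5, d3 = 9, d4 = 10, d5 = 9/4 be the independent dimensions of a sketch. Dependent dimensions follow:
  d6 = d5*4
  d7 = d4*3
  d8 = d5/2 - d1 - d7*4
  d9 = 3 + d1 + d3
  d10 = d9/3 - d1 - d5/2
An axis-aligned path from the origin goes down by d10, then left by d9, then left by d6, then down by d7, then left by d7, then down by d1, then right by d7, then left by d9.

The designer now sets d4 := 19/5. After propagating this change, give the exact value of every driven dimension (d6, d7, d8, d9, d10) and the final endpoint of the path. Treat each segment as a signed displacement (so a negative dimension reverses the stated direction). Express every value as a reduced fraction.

Apply edit: d4 := 19/5
  d6 = d5*4 = 9
  d7 = d4*3 = 57/5
  d8 = d5/2 - d1 - d7*4 = -2539/40
  d9 = 3 + d1 + d3 = 31
  d10 = d9/3 - d1 - d5/2 = -235/24
Walk from origin (0, 0):
  seg 1: down by d10 = -235/24 → (0, 235/24)
  seg 2: left by d9 = 31 → (-31, 235/24)
  seg 3: left by d6 = 9 → (-40, 235/24)
  seg 4: down by d7 = 57/5 → (-40, -193/120)
  seg 5: left by d7 = 57/5 → (-257/5, -193/120)
  seg 6: down by d1 = 19 → (-257/5, -2473/120)
  seg 7: right by d7 = 57/5 → (-40, -2473/120)
  seg 8: left by d9 = 31 → (-71, -2473/120)

d6 = 9
d7 = 57/5
d8 = -2539/40
d9 = 31
d10 = -235/24
endpoint = (-71, -2473/120)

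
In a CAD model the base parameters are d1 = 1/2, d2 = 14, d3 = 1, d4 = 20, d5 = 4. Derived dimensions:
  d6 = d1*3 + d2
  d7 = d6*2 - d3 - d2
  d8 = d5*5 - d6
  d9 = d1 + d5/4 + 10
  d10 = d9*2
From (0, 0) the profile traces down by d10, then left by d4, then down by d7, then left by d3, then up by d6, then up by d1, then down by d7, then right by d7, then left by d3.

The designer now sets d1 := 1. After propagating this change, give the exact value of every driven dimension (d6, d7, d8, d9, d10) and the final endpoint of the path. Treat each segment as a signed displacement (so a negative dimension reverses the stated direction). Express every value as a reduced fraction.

d6 = 17
d7 = 19
d8 = 3
d9 = 12
d10 = 24
endpoint = (-3, -44)

Apply edit: d1 := 1
  d6 = d1*3 + d2 = 17
  d7 = d6*2 - d3 - d2 = 19
  d8 = d5*5 - d6 = 3
  d9 = d1 + d5/4 + 10 = 12
  d10 = d9*2 = 24
Walk from origin (0, 0):
  seg 1: down by d10 = 24 → (0, -24)
  seg 2: left by d4 = 20 → (-20, -24)
  seg 3: down by d7 = 19 → (-20, -43)
  seg 4: left by d3 = 1 → (-21, -43)
  seg 5: up by d6 = 17 → (-21, -26)
  seg 6: up by d1 = 1 → (-21, -25)
  seg 7: down by d7 = 19 → (-21, -44)
  seg 8: right by d7 = 19 → (-2, -44)
  seg 9: left by d3 = 1 → (-3, -44)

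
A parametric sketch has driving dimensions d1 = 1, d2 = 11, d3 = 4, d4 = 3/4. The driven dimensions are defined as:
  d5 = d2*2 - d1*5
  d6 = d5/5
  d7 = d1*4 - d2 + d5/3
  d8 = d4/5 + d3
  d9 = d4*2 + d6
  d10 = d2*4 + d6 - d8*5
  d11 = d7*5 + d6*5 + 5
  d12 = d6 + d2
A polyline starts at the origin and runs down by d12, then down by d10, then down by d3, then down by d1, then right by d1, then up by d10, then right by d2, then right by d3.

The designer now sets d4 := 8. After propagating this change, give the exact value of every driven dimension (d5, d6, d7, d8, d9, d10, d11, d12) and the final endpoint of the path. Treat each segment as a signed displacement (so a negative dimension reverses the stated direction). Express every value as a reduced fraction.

d5 = 17
d6 = 17/5
d7 = -4/3
d8 = 28/5
d9 = 97/5
d10 = 97/5
d11 = 46/3
d12 = 72/5
endpoint = (16, -97/5)

Apply edit: d4 := 8
  d5 = d2*2 - d1*5 = 17
  d6 = d5/5 = 17/5
  d7 = d1*4 - d2 + d5/3 = -4/3
  d8 = d4/5 + d3 = 28/5
  d9 = d4*2 + d6 = 97/5
  d10 = d2*4 + d6 - d8*5 = 97/5
  d11 = d7*5 + d6*5 + 5 = 46/3
  d12 = d6 + d2 = 72/5
Walk from origin (0, 0):
  seg 1: down by d12 = 72/5 → (0, -72/5)
  seg 2: down by d10 = 97/5 → (0, -169/5)
  seg 3: down by d3 = 4 → (0, -189/5)
  seg 4: down by d1 = 1 → (0, -194/5)
  seg 5: right by d1 = 1 → (1, -194/5)
  seg 6: up by d10 = 97/5 → (1, -97/5)
  seg 7: right by d2 = 11 → (12, -97/5)
  seg 8: right by d3 = 4 → (16, -97/5)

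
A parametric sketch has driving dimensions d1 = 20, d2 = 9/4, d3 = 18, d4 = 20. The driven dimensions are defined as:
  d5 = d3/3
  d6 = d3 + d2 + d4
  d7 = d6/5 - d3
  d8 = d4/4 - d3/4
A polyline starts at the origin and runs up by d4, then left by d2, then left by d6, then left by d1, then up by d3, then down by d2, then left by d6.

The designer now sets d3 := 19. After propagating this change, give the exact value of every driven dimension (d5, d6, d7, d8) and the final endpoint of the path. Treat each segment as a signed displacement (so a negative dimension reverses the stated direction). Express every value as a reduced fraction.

d5 = 19/3
d6 = 165/4
d7 = -43/4
d8 = 1/4
endpoint = (-419/4, 147/4)

Apply edit: d3 := 19
  d5 = d3/3 = 19/3
  d6 = d3 + d2 + d4 = 165/4
  d7 = d6/5 - d3 = -43/4
  d8 = d4/4 - d3/4 = 1/4
Walk from origin (0, 0):
  seg 1: up by d4 = 20 → (0, 20)
  seg 2: left by d2 = 9/4 → (-9/4, 20)
  seg 3: left by d6 = 165/4 → (-87/2, 20)
  seg 4: left by d1 = 20 → (-127/2, 20)
  seg 5: up by d3 = 19 → (-127/2, 39)
  seg 6: down by d2 = 9/4 → (-127/2, 147/4)
  seg 7: left by d6 = 165/4 → (-419/4, 147/4)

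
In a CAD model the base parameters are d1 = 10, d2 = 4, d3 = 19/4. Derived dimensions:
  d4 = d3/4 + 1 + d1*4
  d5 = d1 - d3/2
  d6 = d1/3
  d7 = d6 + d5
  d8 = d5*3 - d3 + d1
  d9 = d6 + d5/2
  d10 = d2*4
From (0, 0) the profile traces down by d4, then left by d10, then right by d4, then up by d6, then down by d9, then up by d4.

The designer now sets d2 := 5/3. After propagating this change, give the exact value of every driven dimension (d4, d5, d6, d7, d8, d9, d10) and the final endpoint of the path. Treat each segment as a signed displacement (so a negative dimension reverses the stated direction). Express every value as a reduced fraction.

d4 = 675/16
d5 = 61/8
d6 = 10/3
d7 = 263/24
d8 = 225/8
d9 = 343/48
d10 = 20/3
endpoint = (1705/48, -61/16)

Apply edit: d2 := 5/3
  d4 = d3/4 + 1 + d1*4 = 675/16
  d5 = d1 - d3/2 = 61/8
  d6 = d1/3 = 10/3
  d7 = d6 + d5 = 263/24
  d8 = d5*3 - d3 + d1 = 225/8
  d9 = d6 + d5/2 = 343/48
  d10 = d2*4 = 20/3
Walk from origin (0, 0):
  seg 1: down by d4 = 675/16 → (0, -675/16)
  seg 2: left by d10 = 20/3 → (-20/3, -675/16)
  seg 3: right by d4 = 675/16 → (1705/48, -675/16)
  seg 4: up by d6 = 10/3 → (1705/48, -1865/48)
  seg 5: down by d9 = 343/48 → (1705/48, -46)
  seg 6: up by d4 = 675/16 → (1705/48, -61/16)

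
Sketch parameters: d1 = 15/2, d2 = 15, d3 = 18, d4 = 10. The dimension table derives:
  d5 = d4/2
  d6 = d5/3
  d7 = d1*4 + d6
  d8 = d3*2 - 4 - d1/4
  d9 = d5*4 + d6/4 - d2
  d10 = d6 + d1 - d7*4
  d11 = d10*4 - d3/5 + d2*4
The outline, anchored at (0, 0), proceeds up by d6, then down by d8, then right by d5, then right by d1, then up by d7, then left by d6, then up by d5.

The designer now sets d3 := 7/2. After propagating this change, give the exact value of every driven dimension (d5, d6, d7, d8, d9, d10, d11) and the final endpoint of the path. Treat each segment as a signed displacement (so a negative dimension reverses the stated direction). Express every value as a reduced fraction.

Apply edit: d3 := 7/2
  d5 = d4/2 = 5
  d6 = d5/3 = 5/3
  d7 = d1*4 + d6 = 95/3
  d8 = d3*2 - 4 - d1/4 = 9/8
  d9 = d5*4 + d6/4 - d2 = 65/12
  d10 = d6 + d1 - d7*4 = -235/2
  d11 = d10*4 - d3/5 + d2*4 = -4107/10
Walk from origin (0, 0):
  seg 1: up by d6 = 5/3 → (0, 5/3)
  seg 2: down by d8 = 9/8 → (0, 13/24)
  seg 3: right by d5 = 5 → (5, 13/24)
  seg 4: right by d1 = 15/2 → (25/2, 13/24)
  seg 5: up by d7 = 95/3 → (25/2, 773/24)
  seg 6: left by d6 = 5/3 → (65/6, 773/24)
  seg 7: up by d5 = 5 → (65/6, 893/24)

d5 = 5
d6 = 5/3
d7 = 95/3
d8 = 9/8
d9 = 65/12
d10 = -235/2
d11 = -4107/10
endpoint = (65/6, 893/24)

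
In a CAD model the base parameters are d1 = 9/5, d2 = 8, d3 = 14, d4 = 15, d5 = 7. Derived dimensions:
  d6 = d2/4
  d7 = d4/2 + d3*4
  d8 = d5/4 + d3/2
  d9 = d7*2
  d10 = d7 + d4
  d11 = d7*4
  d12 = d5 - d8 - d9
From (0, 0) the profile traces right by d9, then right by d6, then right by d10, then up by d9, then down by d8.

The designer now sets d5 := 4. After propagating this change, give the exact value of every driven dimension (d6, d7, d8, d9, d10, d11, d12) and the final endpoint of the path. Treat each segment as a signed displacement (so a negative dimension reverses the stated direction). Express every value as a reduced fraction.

Apply edit: d5 := 4
  d6 = d2/4 = 2
  d7 = d4/2 + d3*4 = 127/2
  d8 = d5/4 + d3/2 = 8
  d9 = d7*2 = 127
  d10 = d7 + d4 = 157/2
  d11 = d7*4 = 254
  d12 = d5 - d8 - d9 = -131
Walk from origin (0, 0):
  seg 1: right by d9 = 127 → (127, 0)
  seg 2: right by d6 = 2 → (129, 0)
  seg 3: right by d10 = 157/2 → (415/2, 0)
  seg 4: up by d9 = 127 → (415/2, 127)
  seg 5: down by d8 = 8 → (415/2, 119)

d6 = 2
d7 = 127/2
d8 = 8
d9 = 127
d10 = 157/2
d11 = 254
d12 = -131
endpoint = (415/2, 119)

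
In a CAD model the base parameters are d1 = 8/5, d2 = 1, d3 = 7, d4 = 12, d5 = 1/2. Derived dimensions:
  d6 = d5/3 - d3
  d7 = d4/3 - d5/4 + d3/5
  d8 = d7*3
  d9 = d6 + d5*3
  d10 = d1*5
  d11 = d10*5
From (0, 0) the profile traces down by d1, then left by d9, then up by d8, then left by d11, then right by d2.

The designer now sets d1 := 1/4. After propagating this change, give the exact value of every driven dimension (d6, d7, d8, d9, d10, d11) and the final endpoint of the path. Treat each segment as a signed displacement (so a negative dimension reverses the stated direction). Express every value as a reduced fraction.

d6 = -41/6
d7 = 211/40
d8 = 633/40
d9 = -16/3
d10 = 5/4
d11 = 25/4
endpoint = (1/12, 623/40)

Apply edit: d1 := 1/4
  d6 = d5/3 - d3 = -41/6
  d7 = d4/3 - d5/4 + d3/5 = 211/40
  d8 = d7*3 = 633/40
  d9 = d6 + d5*3 = -16/3
  d10 = d1*5 = 5/4
  d11 = d10*5 = 25/4
Walk from origin (0, 0):
  seg 1: down by d1 = 1/4 → (0, -1/4)
  seg 2: left by d9 = -16/3 → (16/3, -1/4)
  seg 3: up by d8 = 633/40 → (16/3, 623/40)
  seg 4: left by d11 = 25/4 → (-11/12, 623/40)
  seg 5: right by d2 = 1 → (1/12, 623/40)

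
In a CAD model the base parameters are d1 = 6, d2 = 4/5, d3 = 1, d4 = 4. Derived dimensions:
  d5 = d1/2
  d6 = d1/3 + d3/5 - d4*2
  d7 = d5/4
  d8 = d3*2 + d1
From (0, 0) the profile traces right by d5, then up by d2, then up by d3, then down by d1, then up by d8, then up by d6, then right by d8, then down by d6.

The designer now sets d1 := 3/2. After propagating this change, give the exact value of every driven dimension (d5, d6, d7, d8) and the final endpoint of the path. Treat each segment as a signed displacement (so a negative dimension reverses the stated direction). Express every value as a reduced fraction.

d5 = 3/4
d6 = -73/10
d7 = 3/16
d8 = 7/2
endpoint = (17/4, 19/5)

Apply edit: d1 := 3/2
  d5 = d1/2 = 3/4
  d6 = d1/3 + d3/5 - d4*2 = -73/10
  d7 = d5/4 = 3/16
  d8 = d3*2 + d1 = 7/2
Walk from origin (0, 0):
  seg 1: right by d5 = 3/4 → (3/4, 0)
  seg 2: up by d2 = 4/5 → (3/4, 4/5)
  seg 3: up by d3 = 1 → (3/4, 9/5)
  seg 4: down by d1 = 3/2 → (3/4, 3/10)
  seg 5: up by d8 = 7/2 → (3/4, 19/5)
  seg 6: up by d6 = -73/10 → (3/4, -7/2)
  seg 7: right by d8 = 7/2 → (17/4, -7/2)
  seg 8: down by d6 = -73/10 → (17/4, 19/5)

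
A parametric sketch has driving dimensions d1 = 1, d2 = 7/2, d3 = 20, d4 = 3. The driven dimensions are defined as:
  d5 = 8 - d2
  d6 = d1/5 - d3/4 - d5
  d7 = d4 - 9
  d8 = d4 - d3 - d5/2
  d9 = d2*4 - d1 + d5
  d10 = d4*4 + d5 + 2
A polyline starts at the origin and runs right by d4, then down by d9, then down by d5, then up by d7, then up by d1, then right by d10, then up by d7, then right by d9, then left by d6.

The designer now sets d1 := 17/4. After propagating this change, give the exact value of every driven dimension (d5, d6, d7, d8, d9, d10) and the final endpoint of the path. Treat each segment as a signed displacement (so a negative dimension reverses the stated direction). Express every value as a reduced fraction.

d5 = 9/2
d6 = -173/20
d7 = -6
d8 = -77/4
d9 = 57/4
d10 = 37/2
endpoint = (222/5, -53/2)

Apply edit: d1 := 17/4
  d5 = 8 - d2 = 9/2
  d6 = d1/5 - d3/4 - d5 = -173/20
  d7 = d4 - 9 = -6
  d8 = d4 - d3 - d5/2 = -77/4
  d9 = d2*4 - d1 + d5 = 57/4
  d10 = d4*4 + d5 + 2 = 37/2
Walk from origin (0, 0):
  seg 1: right by d4 = 3 → (3, 0)
  seg 2: down by d9 = 57/4 → (3, -57/4)
  seg 3: down by d5 = 9/2 → (3, -75/4)
  seg 4: up by d7 = -6 → (3, -99/4)
  seg 5: up by d1 = 17/4 → (3, -41/2)
  seg 6: right by d10 = 37/2 → (43/2, -41/2)
  seg 7: up by d7 = -6 → (43/2, -53/2)
  seg 8: right by d9 = 57/4 → (143/4, -53/2)
  seg 9: left by d6 = -173/20 → (222/5, -53/2)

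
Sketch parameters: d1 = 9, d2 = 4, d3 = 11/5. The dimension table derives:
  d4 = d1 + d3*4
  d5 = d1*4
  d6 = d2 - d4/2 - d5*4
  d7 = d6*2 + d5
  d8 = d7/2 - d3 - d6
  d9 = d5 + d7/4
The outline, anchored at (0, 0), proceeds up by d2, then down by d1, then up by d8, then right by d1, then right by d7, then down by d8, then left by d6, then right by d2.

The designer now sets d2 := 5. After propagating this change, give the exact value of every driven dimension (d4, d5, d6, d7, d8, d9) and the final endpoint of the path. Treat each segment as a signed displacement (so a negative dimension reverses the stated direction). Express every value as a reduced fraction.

Apply edit: d2 := 5
  d4 = d1 + d3*4 = 89/5
  d5 = d1*4 = 36
  d6 = d2 - d4/2 - d5*4 = -1479/10
  d7 = d6*2 + d5 = -1299/5
  d8 = d7/2 - d3 - d6 = 79/5
  d9 = d5 + d7/4 = -579/20
Walk from origin (0, 0):
  seg 1: up by d2 = 5 → (0, 5)
  seg 2: down by d1 = 9 → (0, -4)
  seg 3: up by d8 = 79/5 → (0, 59/5)
  seg 4: right by d1 = 9 → (9, 59/5)
  seg 5: right by d7 = -1299/5 → (-1254/5, 59/5)
  seg 6: down by d8 = 79/5 → (-1254/5, -4)
  seg 7: left by d6 = -1479/10 → (-1029/10, -4)
  seg 8: right by d2 = 5 → (-979/10, -4)

d4 = 89/5
d5 = 36
d6 = -1479/10
d7 = -1299/5
d8 = 79/5
d9 = -579/20
endpoint = (-979/10, -4)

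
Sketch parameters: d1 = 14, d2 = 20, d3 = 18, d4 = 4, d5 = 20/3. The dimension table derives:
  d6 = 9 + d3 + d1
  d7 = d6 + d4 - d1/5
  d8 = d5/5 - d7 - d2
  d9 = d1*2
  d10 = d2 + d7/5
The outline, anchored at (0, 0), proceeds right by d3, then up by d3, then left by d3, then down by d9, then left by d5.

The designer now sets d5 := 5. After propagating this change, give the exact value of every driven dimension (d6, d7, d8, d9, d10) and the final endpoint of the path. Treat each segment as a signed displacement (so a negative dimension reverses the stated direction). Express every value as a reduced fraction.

Apply edit: d5 := 5
  d6 = 9 + d3 + d1 = 41
  d7 = d6 + d4 - d1/5 = 211/5
  d8 = d5/5 - d7 - d2 = -306/5
  d9 = d1*2 = 28
  d10 = d2 + d7/5 = 711/25
Walk from origin (0, 0):
  seg 1: right by d3 = 18 → (18, 0)
  seg 2: up by d3 = 18 → (18, 18)
  seg 3: left by d3 = 18 → (0, 18)
  seg 4: down by d9 = 28 → (0, -10)
  seg 5: left by d5 = 5 → (-5, -10)

d6 = 41
d7 = 211/5
d8 = -306/5
d9 = 28
d10 = 711/25
endpoint = (-5, -10)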